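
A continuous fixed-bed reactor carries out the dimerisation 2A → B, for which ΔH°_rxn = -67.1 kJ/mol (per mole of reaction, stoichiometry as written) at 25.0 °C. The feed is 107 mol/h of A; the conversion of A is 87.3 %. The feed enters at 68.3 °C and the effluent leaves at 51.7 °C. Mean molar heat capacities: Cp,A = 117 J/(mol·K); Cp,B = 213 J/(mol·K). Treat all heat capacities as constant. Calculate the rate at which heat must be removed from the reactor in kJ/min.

Extent of reaction ξ = 0.873 × 107 / 2 = 46.706 mol/h
Reaction term: ξ·ΔH°_rxn = 46.706 × -67.1 = -3133.9 kJ/h
Sensible, feed 68.3→25 °C: -542.07 kJ/h
Outlet flows (mol/h): A 13.589, B 46.706
Sensible, products 25→51.7 °C: 308.07 kJ/h
Q = ΔH = -3367.9 kJ/h = -0.93554 kW
Heat removed = 56.132 kJ/min

Q_out = 56.1 kJ/min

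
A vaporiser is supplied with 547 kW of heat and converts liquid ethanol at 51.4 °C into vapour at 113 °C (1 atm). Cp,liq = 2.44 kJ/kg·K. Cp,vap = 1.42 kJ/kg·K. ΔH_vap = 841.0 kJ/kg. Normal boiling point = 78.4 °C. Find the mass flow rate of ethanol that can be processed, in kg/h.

Δh = 2.44×(78.4−51.4) + 841.0 + 1.42×(113−78.4) = 956.01 kJ/kg
Q = 547 kW = 547 kJ/s = 1.9692e+06 kJ/h
ṁ = Q/Δh = 1.9692e+06 / 956.01 = 2059.8 kg/h

ṁ = 2060 kg/h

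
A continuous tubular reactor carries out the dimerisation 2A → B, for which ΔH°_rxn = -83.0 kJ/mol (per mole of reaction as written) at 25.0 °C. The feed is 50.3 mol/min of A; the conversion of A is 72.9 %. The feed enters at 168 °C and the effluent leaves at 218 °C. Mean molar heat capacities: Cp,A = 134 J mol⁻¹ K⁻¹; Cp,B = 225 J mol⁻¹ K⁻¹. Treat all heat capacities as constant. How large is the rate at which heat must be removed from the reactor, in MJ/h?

Extent of reaction ξ = 0.729 × 50.3 / 2 = 18.334 mol/min
Reaction term: ξ·ΔH°_rxn = 18.334 × -83.0 = -1521.8 kJ/min
Sensible, feed 168→25 °C: -963.85 kJ/min
Outlet flows (mol/min): A 13.631, B 18.334
Sensible, products 25→218 °C: 1148.7 kJ/min
Q = ΔH = -1336.9 kJ/min = -22.282 kW
Heat removed = 80.214 MJ/h

Q_out = 80.2 MJ/h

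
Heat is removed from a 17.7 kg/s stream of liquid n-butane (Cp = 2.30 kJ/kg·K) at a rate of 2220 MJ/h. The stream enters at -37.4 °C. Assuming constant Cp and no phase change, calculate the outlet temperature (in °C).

T_out = -52.5 °C

Q = 2220 MJ/h = 616.67 kJ/s
ΔT = Q/(ṁ·Cp) = 616.67/(17.7×2.30) = 15.148 K
T_out = -37.4 − 15.148 = -52.548 °C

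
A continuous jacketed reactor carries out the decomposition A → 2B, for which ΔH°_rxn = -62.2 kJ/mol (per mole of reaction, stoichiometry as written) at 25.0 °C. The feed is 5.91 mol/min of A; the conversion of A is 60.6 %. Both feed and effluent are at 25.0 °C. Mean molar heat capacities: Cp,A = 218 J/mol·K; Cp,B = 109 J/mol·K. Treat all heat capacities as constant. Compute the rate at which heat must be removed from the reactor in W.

Extent of reaction ξ = 0.606 × 5.91 = 3.5815 mol/min
Reaction term: ξ·ΔH°_rxn = 3.5815 × -62.2 = -222.77 kJ/min
Q = ΔH = -222.77 kJ/min = -3.7128 kW
Heat removed = 3712.8 W

Q_out = 3710 W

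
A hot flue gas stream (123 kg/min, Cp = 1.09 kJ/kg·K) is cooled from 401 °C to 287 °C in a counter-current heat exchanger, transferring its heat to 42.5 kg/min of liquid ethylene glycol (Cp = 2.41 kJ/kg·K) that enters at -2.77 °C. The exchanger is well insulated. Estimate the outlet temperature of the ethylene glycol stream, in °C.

Heat released by hot stream: Q = 123 × 1.09 × (401 − 287) = 15284 kJ/min
Energy balance on cold side (adiabatic exchanger): Q = ṁ_c·Cp_c·(T_c,out − T_c,in)
T_c,out = -2.77 + 15284/(42.5 × 2.41) = 146.45 °C

T_c,out = 146 °C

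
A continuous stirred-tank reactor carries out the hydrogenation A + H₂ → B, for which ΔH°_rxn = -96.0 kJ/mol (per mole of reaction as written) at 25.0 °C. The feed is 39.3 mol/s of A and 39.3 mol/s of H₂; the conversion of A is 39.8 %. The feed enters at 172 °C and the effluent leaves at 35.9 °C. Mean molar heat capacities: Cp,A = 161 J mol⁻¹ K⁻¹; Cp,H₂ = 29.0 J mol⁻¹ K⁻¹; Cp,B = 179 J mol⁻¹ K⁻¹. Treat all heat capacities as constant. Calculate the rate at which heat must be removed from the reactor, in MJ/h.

Extent of reaction ξ = 0.398 × 39.3 = 15.641 mol/s
Reaction term: ξ·ΔH°_rxn = 15.641 × -96.0 = -1501.6 kJ/s
Sensible, feed 172→25 °C: -1097.6 kJ/s
Outlet flows (mol/s): A 23.659, H₂ 23.659, B 15.641
Sensible, products 25→35.9 °C: 79.515 kJ/s
Q = ΔH = -2519.7 kJ/s = -2519.7 kW
Heat removed = 9071 MJ/h

Q_out = 9070 MJ/h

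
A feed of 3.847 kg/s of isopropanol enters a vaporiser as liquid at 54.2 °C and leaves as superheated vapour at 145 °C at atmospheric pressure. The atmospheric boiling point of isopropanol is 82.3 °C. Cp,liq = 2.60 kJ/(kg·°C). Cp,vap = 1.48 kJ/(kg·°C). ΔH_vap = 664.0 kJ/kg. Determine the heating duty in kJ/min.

Q = 192000 kJ/min

liquid 54.2→82.3 °C: 73.06 kJ/kg
vaporisation at 82.3 °C: 664 kJ/kg
vapour 82.3→145 °C: 92.796 kJ/kg
Δh = 73.06 + 664 + 92.796 = 829.86 kJ/kg
Q = ṁ·Δh = 3.847 kg/s × 829.86 kJ/kg = 3192.5 kJ/s
|Q| = 3192.5 kW = 191550 kJ/min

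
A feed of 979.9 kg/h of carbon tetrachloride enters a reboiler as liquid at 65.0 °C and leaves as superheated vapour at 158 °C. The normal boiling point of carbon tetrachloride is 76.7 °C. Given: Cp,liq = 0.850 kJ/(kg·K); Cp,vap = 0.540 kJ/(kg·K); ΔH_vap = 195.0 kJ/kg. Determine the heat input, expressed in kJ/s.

liquid 65.0→76.7 °C: 9.945 kJ/kg
vaporisation at 76.7 °C: 195 kJ/kg
vapour 76.7→158 °C: 43.902 kJ/kg
Δh = 9.945 + 195 + 43.902 = 248.85 kJ/kg
Q = ṁ·Δh = 979.9 kg/h × 248.85 kJ/kg = 243850 kJ/h
|Q| = 67.735 kW

Q = 67.7 kJ/s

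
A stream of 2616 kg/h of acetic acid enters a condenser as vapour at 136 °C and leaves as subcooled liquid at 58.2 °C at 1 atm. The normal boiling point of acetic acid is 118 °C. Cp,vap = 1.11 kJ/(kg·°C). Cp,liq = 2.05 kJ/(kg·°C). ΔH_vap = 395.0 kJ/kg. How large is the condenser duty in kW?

Q_c = 391 kW

vapour 136→118 °C: -19.98 kJ/kg
condensation at 118 °C: -395 kJ/kg
liquid 118→58.2 °C: -122.59 kJ/kg
Δh = -19.98 + -395 + -122.59 = -537.57 kJ/kg
Q = ṁ·Δh = 2616 kg/h × -537.57 kJ/kg = -1.4063e+06 kJ/h
|Q| = 390.63 kW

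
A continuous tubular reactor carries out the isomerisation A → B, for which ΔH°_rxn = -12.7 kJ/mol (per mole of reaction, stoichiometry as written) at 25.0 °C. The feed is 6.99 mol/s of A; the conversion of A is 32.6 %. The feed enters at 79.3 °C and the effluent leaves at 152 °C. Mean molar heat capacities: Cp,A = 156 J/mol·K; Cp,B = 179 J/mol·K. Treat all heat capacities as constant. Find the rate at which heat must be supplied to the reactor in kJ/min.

Q_in = 3420 kJ/min

Extent of reaction ξ = 0.326 × 6.99 = 2.2787 mol/s
Reaction term: ξ·ΔH°_rxn = 2.2787 × -12.7 = -28.94 kJ/s
Sensible, feed 79.3→25 °C: -59.211 kJ/s
Outlet flows (mol/s): A 4.7113, B 2.2787
Sensible, products 25→152 °C: 145.14 kJ/s
Q = ΔH = 56.991 kJ/s = 56.991 kW
Heat supplied = 3419.5 kJ/min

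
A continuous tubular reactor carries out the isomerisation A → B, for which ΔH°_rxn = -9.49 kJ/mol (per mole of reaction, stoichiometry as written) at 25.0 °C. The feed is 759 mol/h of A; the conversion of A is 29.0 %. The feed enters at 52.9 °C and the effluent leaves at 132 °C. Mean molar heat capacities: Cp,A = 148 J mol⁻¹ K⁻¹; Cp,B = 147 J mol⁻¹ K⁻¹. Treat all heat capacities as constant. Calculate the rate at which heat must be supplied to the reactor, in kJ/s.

Extent of reaction ξ = 0.290 × 759 = 220.11 mol/h
Reaction term: ξ·ΔH°_rxn = 220.11 × -9.49 = -2088.8 kJ/h
Sensible, feed 52.9→25 °C: -3134.1 kJ/h
Outlet flows (mol/h): A 538.89, B 220.11
Sensible, products 25→132 °C: 11996 kJ/h
Q = ΔH = 6773.1 kJ/h = 1.8814 kW
Heat supplied = 1.8814 kJ/s

Q_in = 1.88 kJ/s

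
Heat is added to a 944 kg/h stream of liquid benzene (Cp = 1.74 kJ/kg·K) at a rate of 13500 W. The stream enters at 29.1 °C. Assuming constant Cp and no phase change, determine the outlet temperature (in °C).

Q = 13500 W = 48600 kJ/h
ΔT = Q/(ṁ·Cp) = 48600/(944×1.74) = 29.588 K
T_out = 29.1 + 29.588 = 58.688 °C

T_out = 58.7 °C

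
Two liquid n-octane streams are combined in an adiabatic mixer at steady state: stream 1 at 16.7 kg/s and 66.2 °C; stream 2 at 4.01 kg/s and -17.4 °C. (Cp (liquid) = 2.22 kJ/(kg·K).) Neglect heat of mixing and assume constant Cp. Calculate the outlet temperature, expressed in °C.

T_out = 50.0 °C

Adiabatic, steady state ⇒ Σ ṁᵢCp,ᵢ(T_out − Tᵢ) = 0
Σ ṁᵢCp,ᵢTᵢ = 16.7×2.22×66.2 + 4.01×2.22×-17.4 = 2299.4
Σ ṁᵢCp,ᵢ = 16.7×2.22 + 4.01×2.22 = 45.976
T_out = 2299.4 / 45.976 = 50.013 °C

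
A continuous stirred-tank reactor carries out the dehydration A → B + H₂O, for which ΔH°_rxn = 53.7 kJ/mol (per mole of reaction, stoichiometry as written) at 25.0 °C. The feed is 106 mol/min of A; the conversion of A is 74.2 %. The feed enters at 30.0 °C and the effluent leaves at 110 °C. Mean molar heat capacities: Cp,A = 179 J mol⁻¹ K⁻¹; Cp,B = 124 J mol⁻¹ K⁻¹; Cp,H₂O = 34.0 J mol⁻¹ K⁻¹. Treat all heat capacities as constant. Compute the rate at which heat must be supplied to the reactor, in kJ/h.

Q_in = 336000 kJ/h

Extent of reaction ξ = 0.742 × 106 = 78.652 mol/min
Reaction term: ξ·ΔH°_rxn = 78.652 × 53.7 = 4223.6 kJ/min
Sensible, feed 30.0→25 °C: -94.87 kJ/min
Outlet flows (mol/min): A 27.348, B 78.652, H₂O 78.652
Sensible, products 25→110 °C: 1472.4 kJ/min
Q = ΔH = 5601.1 kJ/min = 93.352 kW
Heat supplied = 336070 kJ/h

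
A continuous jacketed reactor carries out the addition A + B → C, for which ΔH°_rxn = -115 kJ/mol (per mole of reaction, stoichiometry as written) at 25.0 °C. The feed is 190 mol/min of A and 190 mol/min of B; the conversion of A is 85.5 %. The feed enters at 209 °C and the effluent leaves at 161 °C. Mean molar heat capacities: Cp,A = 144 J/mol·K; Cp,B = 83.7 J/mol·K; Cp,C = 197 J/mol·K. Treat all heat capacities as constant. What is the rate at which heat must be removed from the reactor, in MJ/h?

Q_out = 1290 MJ/h

Extent of reaction ξ = 0.855 × 190 = 162.45 mol/min
Reaction term: ξ·ΔH°_rxn = 162.45 × -115 = -18682 kJ/min
Sensible, feed 209→25 °C: -7960.4 kJ/min
Outlet flows (mol/min): A 27.55, B 27.55, C 162.45
Sensible, products 25→161 °C: 5205.5 kJ/min
Q = ΔH = -21437 kJ/min = -357.28 kW
Heat removed = 1286.2 MJ/h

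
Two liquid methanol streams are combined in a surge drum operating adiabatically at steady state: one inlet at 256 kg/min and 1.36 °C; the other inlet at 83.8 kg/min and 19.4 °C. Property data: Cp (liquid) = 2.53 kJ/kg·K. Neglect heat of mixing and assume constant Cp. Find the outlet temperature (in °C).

T_out = 5.81 °C

Adiabatic, steady state ⇒ Σ ṁᵢCp,ᵢ(T_out − Tᵢ) = 0
Σ ṁᵢCp,ᵢTᵢ = 256×2.53×1.36 + 83.8×2.53×19.4 = 4993.9
Σ ṁᵢCp,ᵢ = 256×2.53 + 83.8×2.53 = 859.69
T_out = 4993.9 / 859.69 = 5.8089 °C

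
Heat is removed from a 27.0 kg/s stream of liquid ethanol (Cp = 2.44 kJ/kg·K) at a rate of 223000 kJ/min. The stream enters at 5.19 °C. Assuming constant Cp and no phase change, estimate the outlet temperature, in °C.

Q = 223000 kJ/min = 3716.7 kJ/s
ΔT = Q/(ṁ·Cp) = 3716.7/(27.0×2.44) = 56.416 K
T_out = 5.19 − 56.416 = -51.226 °C

T_out = -51.2 °C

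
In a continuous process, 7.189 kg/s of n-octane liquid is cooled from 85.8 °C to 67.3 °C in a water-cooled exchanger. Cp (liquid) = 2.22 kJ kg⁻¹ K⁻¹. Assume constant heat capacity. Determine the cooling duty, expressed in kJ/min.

Q = ṁ·Cp·ΔT = 7.189 × 2.22 × (67.3 − 85.8) = -295.25 kJ/s
Cooling duty = 17715 kJ/min

Q_c = 17700 kJ/min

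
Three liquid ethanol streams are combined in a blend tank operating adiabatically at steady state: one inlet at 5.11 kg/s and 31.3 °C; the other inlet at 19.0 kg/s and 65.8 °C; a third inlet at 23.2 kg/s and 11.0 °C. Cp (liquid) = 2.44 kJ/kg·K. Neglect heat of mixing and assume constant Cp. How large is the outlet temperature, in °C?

Adiabatic, steady state ⇒ Σ ṁᵢCp,ᵢ(T_out − Tᵢ) = 0
Σ ṁᵢCp,ᵢTᵢ = 5.11×2.44×31.3 + 19.0×2.44×65.8 + 23.2×2.44×11.0 = 4063.4
Σ ṁᵢCp,ᵢ = 5.11×2.44 + 19.0×2.44 + 23.2×2.44 = 115.44
T_out = 4063.4 / 115.44 = 35.201 °C

T_out = 35.2 °C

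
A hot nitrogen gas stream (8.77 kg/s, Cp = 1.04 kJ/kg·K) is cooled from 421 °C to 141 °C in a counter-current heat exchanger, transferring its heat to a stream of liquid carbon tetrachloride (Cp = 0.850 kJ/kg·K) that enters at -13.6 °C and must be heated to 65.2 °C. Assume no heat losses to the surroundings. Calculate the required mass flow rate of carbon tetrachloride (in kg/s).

ṁ_c = 38.1 kg/s

Heat released by hot stream: Q = 8.77 × 1.04 × (421 − 141) = 2553.8 kJ/s
Energy balance on cold side (adiabatic exchanger): Q = ṁ_c·Cp_c·(T_c,out − T_c,in)
ṁ_c = 2553.8 / [0.850 × (65.2 − -13.6)] = 38.128 kg/s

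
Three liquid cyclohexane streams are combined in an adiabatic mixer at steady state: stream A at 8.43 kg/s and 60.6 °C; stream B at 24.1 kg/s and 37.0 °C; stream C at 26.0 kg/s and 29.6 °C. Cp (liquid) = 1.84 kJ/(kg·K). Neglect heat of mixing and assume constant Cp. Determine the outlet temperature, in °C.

Adiabatic, steady state ⇒ Σ ṁᵢCp,ᵢ(T_out − Tᵢ) = 0
Σ ṁᵢCp,ᵢTᵢ = 8.43×1.84×60.6 + 24.1×1.84×37.0 + 26.0×1.84×29.6 = 3996.8
Σ ṁᵢCp,ᵢ = 8.43×1.84 + 24.1×1.84 + 26.0×1.84 = 107.7
T_out = 3996.8 / 107.7 = 37.112 °C

T_out = 37.1 °C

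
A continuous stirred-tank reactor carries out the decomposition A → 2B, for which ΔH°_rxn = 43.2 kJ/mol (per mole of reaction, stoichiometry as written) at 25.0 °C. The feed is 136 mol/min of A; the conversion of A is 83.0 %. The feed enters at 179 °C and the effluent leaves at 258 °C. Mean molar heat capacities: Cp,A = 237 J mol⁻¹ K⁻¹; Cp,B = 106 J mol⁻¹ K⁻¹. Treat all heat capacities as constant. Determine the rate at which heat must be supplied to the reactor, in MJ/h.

Q_in = 406 MJ/h

Extent of reaction ξ = 0.830 × 136 = 112.88 mol/min
Reaction term: ξ·ΔH°_rxn = 112.88 × 43.2 = 4876.4 kJ/min
Sensible, feed 179→25 °C: -4963.7 kJ/min
Outlet flows (mol/min): A 23.12, B 225.76
Sensible, products 25→258 °C: 6852.5 kJ/min
Q = ΔH = 6765.2 kJ/min = 112.75 kW
Heat supplied = 405.91 MJ/h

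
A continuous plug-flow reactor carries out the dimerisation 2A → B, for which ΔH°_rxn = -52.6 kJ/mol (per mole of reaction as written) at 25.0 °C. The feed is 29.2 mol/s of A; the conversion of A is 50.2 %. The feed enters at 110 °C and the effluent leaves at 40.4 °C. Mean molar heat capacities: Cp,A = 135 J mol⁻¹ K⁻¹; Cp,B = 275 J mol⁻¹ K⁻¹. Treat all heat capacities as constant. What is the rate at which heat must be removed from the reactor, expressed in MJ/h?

Q_out = 2370 MJ/h

Extent of reaction ξ = 0.502 × 29.2 / 2 = 7.3292 mol/s
Reaction term: ξ·ΔH°_rxn = 7.3292 × -52.6 = -385.52 kJ/s
Sensible, feed 110→25 °C: -335.07 kJ/s
Outlet flows (mol/s): A 14.542, B 7.3292
Sensible, products 25→40.4 °C: 61.271 kJ/s
Q = ΔH = -659.31 kJ/s = -659.31 kW
Heat removed = 2373.5 MJ/h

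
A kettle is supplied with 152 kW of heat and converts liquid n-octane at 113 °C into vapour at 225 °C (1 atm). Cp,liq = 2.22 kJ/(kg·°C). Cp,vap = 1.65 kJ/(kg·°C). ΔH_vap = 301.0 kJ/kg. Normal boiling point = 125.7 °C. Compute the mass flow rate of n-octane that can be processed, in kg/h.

Δh = 2.22×(125.7−113) + 301.0 + 1.65×(225−125.7) = 493.04 kJ/kg
Q = 152 kW = 152 kJ/s = 547200 kJ/h
ṁ = Q/Δh = 547200 / 493.04 = 1109.9 kg/h

ṁ = 1110 kg/h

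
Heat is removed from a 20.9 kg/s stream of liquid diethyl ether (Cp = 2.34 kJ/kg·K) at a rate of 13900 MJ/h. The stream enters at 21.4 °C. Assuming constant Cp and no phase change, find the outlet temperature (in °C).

T_out = -57.5 °C

Q = 13900 MJ/h = 3861.1 kJ/s
ΔT = Q/(ṁ·Cp) = 3861.1/(20.9×2.34) = 78.95 K
T_out = 21.4 − 78.95 = -57.55 °C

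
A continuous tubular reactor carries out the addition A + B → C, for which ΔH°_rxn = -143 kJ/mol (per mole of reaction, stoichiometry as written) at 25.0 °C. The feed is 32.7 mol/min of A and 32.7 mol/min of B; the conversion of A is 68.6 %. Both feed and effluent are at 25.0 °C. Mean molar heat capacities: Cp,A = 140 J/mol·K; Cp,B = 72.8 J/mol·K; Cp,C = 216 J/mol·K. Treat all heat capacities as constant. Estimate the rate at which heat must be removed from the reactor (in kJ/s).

Q_out = 53.5 kJ/s

Extent of reaction ξ = 0.686 × 32.7 = 22.432 mol/min
Reaction term: ξ·ΔH°_rxn = 22.432 × -143 = -3207.8 kJ/min
Q = ΔH = -3207.8 kJ/min = -53.463 kW
Heat removed = 53.463 kJ/s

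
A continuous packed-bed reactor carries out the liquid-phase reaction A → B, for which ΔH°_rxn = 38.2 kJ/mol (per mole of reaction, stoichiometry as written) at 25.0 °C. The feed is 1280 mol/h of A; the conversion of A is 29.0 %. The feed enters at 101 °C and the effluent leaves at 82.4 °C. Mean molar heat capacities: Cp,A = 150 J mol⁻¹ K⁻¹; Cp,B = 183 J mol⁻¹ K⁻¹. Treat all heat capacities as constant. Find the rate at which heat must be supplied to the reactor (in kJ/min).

Extent of reaction ξ = 0.290 × 1280 = 371.2 mol/h
Reaction term: ξ·ΔH°_rxn = 371.2 × 38.2 = 14180 kJ/h
Sensible, feed 101→25 °C: -14592 kJ/h
Outlet flows (mol/h): A 908.8, B 371.2
Sensible, products 25→82.4 °C: 11724 kJ/h
Q = ΔH = 11312 kJ/h = 3.1422 kW
Heat supplied = 188.53 kJ/min

Q_in = 189 kJ/min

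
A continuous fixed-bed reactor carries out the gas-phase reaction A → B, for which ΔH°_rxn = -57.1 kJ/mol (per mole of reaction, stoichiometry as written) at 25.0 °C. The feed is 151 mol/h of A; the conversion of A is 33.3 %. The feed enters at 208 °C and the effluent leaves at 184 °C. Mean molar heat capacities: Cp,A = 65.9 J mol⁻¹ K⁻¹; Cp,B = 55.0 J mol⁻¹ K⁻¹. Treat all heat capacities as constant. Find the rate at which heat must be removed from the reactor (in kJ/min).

Extent of reaction ξ = 0.333 × 151 = 50.283 mol/h
Reaction term: ξ·ΔH°_rxn = 50.283 × -57.1 = -2871.2 kJ/h
Sensible, feed 208→25 °C: -1821 kJ/h
Outlet flows (mol/h): A 100.72, B 50.283
Sensible, products 25→184 °C: 1495 kJ/h
Q = ΔH = -3197.1 kJ/h = -0.88809 kW
Heat removed = 53.285 kJ/min

Q_out = 53.3 kJ/min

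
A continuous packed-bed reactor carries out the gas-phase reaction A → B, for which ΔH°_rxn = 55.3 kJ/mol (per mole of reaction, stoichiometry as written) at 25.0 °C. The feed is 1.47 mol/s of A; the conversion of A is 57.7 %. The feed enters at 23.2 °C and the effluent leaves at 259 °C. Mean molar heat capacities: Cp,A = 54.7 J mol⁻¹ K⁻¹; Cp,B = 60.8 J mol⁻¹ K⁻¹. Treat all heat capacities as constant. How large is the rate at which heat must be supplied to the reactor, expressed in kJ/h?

Q_in = 241000 kJ/h

Extent of reaction ξ = 0.577 × 1.47 = 0.84819 mol/s
Reaction term: ξ·ΔH°_rxn = 0.84819 × 55.3 = 46.905 kJ/s
Sensible, feed 23.2→25 °C: 0.14474 kJ/s
Outlet flows (mol/s): A 0.62181, B 0.84819
Sensible, products 25→259 °C: 20.026 kJ/s
Q = ΔH = 67.076 kJ/s = 67.076 kW
Heat supplied = 241470 kJ/h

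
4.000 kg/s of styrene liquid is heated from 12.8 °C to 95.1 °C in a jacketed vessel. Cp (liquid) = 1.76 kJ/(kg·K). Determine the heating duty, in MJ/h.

Q = 2090 MJ/h

Q = ṁ·Cp·ΔT = 4.000 × 1.76 × (95.1 − 12.8) = 579.39 kJ/s
Heating duty = 2085.8 MJ/h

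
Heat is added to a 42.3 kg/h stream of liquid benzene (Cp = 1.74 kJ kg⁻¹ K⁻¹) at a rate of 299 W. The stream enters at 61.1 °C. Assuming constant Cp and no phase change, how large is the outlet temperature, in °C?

T_out = 75.7 °C

Q = 299 W = 1076.4 kJ/h
ΔT = Q/(ṁ·Cp) = 1076.4/(42.3×1.74) = 14.625 K
T_out = 61.1 + 14.625 = 75.725 °C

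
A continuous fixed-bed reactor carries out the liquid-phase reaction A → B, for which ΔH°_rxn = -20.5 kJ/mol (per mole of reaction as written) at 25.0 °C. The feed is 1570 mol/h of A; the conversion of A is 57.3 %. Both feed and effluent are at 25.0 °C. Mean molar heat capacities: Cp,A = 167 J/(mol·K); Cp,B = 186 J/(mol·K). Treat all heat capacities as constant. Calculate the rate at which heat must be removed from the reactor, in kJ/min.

Q_out = 307 kJ/min

Extent of reaction ξ = 0.573 × 1570 = 899.61 mol/h
Reaction term: ξ·ΔH°_rxn = 899.61 × -20.5 = -18442 kJ/h
Q = ΔH = -18442 kJ/h = -5.1228 kW
Heat removed = 307.37 kJ/min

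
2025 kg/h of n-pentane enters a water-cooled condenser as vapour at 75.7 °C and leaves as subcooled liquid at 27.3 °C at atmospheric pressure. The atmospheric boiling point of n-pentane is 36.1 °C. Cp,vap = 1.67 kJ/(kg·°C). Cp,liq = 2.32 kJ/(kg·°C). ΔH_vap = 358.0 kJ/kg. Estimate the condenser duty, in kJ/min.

vapour 75.7→36.1 °C: -66.132 kJ/kg
condensation at 36.1 °C: -358 kJ/kg
liquid 36.1→27.3 °C: -20.416 kJ/kg
Δh = -66.132 + -358 + -20.416 = -444.55 kJ/kg
Q = ṁ·Δh = 2025 kg/h × -444.55 kJ/kg = -900210 kJ/h
|Q| = 250.06 kW = 15003 kJ/min

Q_c = 15000 kJ/min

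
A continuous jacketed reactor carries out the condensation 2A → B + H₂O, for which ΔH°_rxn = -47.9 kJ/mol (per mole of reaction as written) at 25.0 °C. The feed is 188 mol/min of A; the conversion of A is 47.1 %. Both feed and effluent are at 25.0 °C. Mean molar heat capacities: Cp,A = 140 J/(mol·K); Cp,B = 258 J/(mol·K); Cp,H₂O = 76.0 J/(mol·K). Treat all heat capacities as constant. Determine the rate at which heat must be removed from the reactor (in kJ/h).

Extent of reaction ξ = 0.471 × 188 / 2 = 44.274 mol/min
Reaction term: ξ·ΔH°_rxn = 44.274 × -47.9 = -2120.7 kJ/min
Q = ΔH = -2120.7 kJ/min = -35.345 kW
Heat removed = 127240 kJ/h

Q_out = 127000 kJ/h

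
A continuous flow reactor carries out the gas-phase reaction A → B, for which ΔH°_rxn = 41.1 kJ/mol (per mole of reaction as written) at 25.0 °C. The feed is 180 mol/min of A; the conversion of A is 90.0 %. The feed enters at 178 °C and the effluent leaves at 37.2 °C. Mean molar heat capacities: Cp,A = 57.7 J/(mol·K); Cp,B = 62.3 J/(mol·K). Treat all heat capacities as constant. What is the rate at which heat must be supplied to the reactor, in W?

Q_in = 86700 W

Extent of reaction ξ = 0.900 × 180 = 162 mol/min
Reaction term: ξ·ΔH°_rxn = 162 × 41.1 = 6658.2 kJ/min
Sensible, feed 178→25 °C: -1589.1 kJ/min
Outlet flows (mol/min): A 18, B 162
Sensible, products 25→37.2 °C: 135.8 kJ/min
Q = ΔH = 5204.9 kJ/min = 86.749 kW
Heat supplied = 86749 W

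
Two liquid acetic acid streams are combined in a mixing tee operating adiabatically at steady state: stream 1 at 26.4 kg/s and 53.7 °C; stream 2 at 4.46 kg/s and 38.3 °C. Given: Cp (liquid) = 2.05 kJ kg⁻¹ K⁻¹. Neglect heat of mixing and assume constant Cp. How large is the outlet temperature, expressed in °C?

Adiabatic, steady state ⇒ Σ ṁᵢCp,ᵢ(T_out − Tᵢ) = 0
Σ ṁᵢCp,ᵢTᵢ = 26.4×2.05×53.7 + 4.46×2.05×38.3 = 3256.4
Σ ṁᵢCp,ᵢ = 26.4×2.05 + 4.46×2.05 = 63.263
T_out = 3256.4 / 63.263 = 51.474 °C

T_out = 51.5 °C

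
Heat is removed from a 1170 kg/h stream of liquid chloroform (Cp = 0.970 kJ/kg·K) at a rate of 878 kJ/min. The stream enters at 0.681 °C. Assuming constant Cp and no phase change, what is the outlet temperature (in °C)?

T_out = -45.7 °C

Q = 878 kJ/min = 52680 kJ/h
ΔT = Q/(ṁ·Cp) = 52680/(1170×0.970) = 46.418 K
T_out = 0.681 − 46.418 = -45.737 °C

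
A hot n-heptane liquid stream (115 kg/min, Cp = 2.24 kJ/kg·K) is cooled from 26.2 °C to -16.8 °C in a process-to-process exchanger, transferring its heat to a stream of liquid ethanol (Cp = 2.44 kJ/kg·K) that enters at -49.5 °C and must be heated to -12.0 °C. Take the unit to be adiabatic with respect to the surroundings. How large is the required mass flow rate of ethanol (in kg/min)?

Heat released by hot stream: Q = 115 × 2.24 × (26.2 − -16.8) = 11077 kJ/min
Energy balance on cold side (adiabatic exchanger): Q = ṁ_c·Cp_c·(T_c,out − T_c,in)
ṁ_c = 11077 / [2.44 × (-12.0 − -49.5)] = 121.06 kg/min

ṁ_c = 121 kg/min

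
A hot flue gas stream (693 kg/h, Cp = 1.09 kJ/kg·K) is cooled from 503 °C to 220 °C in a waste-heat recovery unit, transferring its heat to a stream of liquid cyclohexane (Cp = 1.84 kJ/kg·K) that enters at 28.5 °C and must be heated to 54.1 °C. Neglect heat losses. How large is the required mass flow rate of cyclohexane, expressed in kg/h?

Heat released by hot stream: Q = 693 × 1.09 × (503 − 220) = 213770 kJ/h
Energy balance on cold side (adiabatic exchanger): Q = ṁ_c·Cp_c·(T_c,out − T_c,in)
ṁ_c = 213770 / [1.84 × (54.1 − 28.5)] = 4538.2 kg/h

ṁ_c = 4540 kg/h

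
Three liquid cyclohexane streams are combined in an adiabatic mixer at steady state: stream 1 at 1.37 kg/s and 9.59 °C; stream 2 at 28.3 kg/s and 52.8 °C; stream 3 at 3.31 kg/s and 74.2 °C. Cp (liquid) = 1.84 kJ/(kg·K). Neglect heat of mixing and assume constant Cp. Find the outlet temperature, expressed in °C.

No heat crosses the boundary, so H_out = H_in.
Σ ṁᵢCp,ᵢTᵢ = 1.37×1.84×9.59 + 28.3×1.84×52.8 + 3.31×1.84×74.2 = 3225.5
Σ ṁᵢCp,ᵢ = 1.37×1.84 + 28.3×1.84 + 3.31×1.84 = 60.683
T_out = 3225.5 / 60.683 = 53.153 °C

T_out = 53.2 °C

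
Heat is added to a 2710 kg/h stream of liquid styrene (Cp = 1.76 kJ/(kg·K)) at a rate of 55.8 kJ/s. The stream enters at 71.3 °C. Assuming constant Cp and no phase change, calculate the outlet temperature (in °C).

T_out = 113 °C

Q = 55.8 kJ/s = 200880 kJ/h
ΔT = Q/(ṁ·Cp) = 200880/(2710×1.76) = 42.117 K
T_out = 71.3 + 42.117 = 113.42 °C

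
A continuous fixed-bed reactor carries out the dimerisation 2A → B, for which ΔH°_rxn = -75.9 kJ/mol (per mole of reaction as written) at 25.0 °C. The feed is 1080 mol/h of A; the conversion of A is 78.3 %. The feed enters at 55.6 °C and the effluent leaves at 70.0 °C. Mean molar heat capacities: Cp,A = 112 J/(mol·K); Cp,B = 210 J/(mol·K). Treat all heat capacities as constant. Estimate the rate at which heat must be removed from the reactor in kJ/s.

Q_out = 8.50 kJ/s

Extent of reaction ξ = 0.783 × 1080 / 2 = 422.82 mol/h
Reaction term: ξ·ΔH°_rxn = 422.82 × -75.9 = -32092 kJ/h
Sensible, feed 55.6→25 °C: -3701.4 kJ/h
Outlet flows (mol/h): A 234.36, B 422.82
Sensible, products 25→70.0 °C: 5176.8 kJ/h
Q = ΔH = -30617 kJ/h = -8.5046 kW
Heat removed = 8.5046 kJ/s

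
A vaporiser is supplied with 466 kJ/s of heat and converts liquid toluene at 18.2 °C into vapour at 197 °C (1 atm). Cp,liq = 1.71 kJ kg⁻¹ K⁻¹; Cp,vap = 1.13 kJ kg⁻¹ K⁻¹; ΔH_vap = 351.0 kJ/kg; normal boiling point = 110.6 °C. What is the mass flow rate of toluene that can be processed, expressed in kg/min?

ṁ = 46.1 kg/min

Δh = 1.71×(110.6−18.2) + 351.0 + 1.13×(197−110.6) = 606.64 kJ/kg
Q = 466 kJ/s = 466 kJ/s = 27960 kJ/min
ṁ = Q/Δh = 27960 / 606.64 = 46.09 kg/min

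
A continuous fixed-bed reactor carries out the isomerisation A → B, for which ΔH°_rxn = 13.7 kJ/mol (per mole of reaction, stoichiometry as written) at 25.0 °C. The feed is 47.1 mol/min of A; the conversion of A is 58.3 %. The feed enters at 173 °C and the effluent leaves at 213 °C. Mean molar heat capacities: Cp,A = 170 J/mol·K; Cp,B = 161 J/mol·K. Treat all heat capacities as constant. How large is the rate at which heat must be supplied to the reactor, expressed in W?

Extent of reaction ξ = 0.583 × 47.1 = 27.459 mol/min
Reaction term: ξ·ΔH°_rxn = 27.459 × 13.7 = 376.19 kJ/min
Sensible, feed 173→25 °C: -1185 kJ/min
Outlet flows (mol/min): A 19.641, B 27.459
Sensible, products 25→213 °C: 1458.9 kJ/min
Q = ΔH = 650.01 kJ/min = 10.834 kW
Heat supplied = 10834 W

Q_in = 10800 W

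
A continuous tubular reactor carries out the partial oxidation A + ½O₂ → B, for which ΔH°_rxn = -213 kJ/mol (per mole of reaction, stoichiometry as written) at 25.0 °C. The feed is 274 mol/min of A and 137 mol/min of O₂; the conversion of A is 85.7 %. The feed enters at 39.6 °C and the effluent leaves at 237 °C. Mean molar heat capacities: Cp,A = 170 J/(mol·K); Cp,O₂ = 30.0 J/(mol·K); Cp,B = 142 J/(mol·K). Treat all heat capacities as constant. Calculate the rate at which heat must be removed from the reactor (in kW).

Q_out = 703 kW

Extent of reaction ξ = 0.857 × 274 = 234.82 mol/min
Reaction term: ξ·ΔH°_rxn = 234.82 × -213 = -50016 kJ/min
Sensible, feed 39.6→25 °C: -740.07 kJ/min
Outlet flows (mol/min): A 39.182, O₂ 19.591, B 234.82
Sensible, products 25→237 °C: 8605.7 kJ/min
Q = ΔH = -42151 kJ/min = -702.51 kW
Heat removed = 702.51 kW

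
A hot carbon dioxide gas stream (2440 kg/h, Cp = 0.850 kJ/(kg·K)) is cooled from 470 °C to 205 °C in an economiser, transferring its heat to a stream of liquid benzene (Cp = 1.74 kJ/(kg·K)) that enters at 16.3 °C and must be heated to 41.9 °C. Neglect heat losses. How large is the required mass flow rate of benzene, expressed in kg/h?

ṁ_c = 12300 kg/h

Heat released by hot stream: Q = 2440 × 0.850 × (470 − 205) = 549610 kJ/h
Energy balance on cold side (adiabatic exchanger): Q = ṁ_c·Cp_c·(T_c,out − T_c,in)
ṁ_c = 549610 / [1.74 × (41.9 − 16.3)] = 12339 kg/h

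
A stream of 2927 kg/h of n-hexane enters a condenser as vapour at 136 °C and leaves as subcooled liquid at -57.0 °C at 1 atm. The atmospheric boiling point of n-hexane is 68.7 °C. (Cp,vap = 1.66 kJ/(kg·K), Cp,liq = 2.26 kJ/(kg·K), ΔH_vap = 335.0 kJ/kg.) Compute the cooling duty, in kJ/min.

Q_c = 35700 kJ/min

vapour 136→68.7 °C: -111.72 kJ/kg
condensation at 68.7 °C: -335 kJ/kg
liquid 68.7→-57.0 °C: -284.08 kJ/kg
Δh = -111.72 + -335 + -284.08 = -730.8 kJ/kg
Q = ṁ·Δh = 2927 kg/h × -730.8 kJ/kg = -2.1391e+06 kJ/h
|Q| = 594.18 kW = 35651 kJ/min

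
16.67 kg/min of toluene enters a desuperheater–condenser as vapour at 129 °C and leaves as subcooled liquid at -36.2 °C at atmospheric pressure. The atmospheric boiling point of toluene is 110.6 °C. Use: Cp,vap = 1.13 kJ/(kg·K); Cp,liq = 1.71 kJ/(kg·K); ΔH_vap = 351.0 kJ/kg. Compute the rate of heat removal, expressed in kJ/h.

vapour 129→110.6 °C: -20.792 kJ/kg
condensation at 110.6 °C: -351 kJ/kg
liquid 110.6→-36.2 °C: -251.03 kJ/kg
Δh = -20.792 + -351 + -251.03 = -622.82 kJ/kg
Q = ṁ·Δh = 16.67 kg/min × -622.82 kJ/kg = -10382 kJ/min
|Q| = 173.04 kW = 622940 kJ/h

Q_c = 623000 kJ/h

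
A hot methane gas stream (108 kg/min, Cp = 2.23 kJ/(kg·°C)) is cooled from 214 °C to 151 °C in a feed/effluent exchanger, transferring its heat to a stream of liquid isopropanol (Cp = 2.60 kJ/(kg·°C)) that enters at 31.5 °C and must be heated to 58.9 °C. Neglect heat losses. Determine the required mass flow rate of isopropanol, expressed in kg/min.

ṁ_c = 213 kg/min

Heat released by hot stream: Q = 108 × 2.23 × (214 − 151) = 15173 kJ/min
Energy balance on cold side (adiabatic exchanger): Q = ṁ_c·Cp_c·(T_c,out − T_c,in)
ṁ_c = 15173 / [2.60 × (58.9 − 31.5)] = 212.98 kg/min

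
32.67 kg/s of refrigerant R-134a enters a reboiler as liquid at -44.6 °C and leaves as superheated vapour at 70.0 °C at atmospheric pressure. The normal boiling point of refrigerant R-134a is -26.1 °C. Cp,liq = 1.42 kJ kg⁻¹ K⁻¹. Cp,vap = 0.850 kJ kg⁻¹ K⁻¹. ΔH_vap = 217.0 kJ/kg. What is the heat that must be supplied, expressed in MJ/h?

liquid -44.6→-26.1 °C: 26.27 kJ/kg
vaporisation at -26.1 °C: 217 kJ/kg
vapour -26.1→70.0 °C: 81.685 kJ/kg
Δh = 26.27 + 217 + 81.685 = 324.95 kJ/kg
Q = ṁ·Δh = 32.67 kg/s × 324.95 kJ/kg = 10616 kJ/s
|Q| = 10616 kW = 38219 MJ/h

Q = 38200 MJ/h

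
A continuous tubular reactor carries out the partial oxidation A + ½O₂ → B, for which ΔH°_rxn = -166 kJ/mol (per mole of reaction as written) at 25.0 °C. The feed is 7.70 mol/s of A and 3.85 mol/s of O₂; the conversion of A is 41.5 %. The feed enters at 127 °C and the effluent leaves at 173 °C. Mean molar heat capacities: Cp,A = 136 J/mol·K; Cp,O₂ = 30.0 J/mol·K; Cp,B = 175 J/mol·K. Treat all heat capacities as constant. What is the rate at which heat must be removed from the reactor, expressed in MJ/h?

Q_out = 1680 MJ/h

Extent of reaction ξ = 0.415 × 7.70 = 3.1955 mol/s
Reaction term: ξ·ΔH°_rxn = 3.1955 × -166 = -530.45 kJ/s
Sensible, feed 127→25 °C: -118.6 kJ/s
Outlet flows (mol/s): A 4.5045, O₂ 2.2523, B 3.1955
Sensible, products 25→173 °C: 183.43 kJ/s
Q = ΔH = -465.62 kJ/s = -465.62 kW
Heat removed = 1676.2 MJ/h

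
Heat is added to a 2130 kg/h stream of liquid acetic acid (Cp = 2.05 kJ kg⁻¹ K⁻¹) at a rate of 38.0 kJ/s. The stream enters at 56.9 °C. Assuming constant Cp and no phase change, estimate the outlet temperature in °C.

Q = 38.0 kJ/s = 136800 kJ/h
ΔT = Q/(ṁ·Cp) = 136800/(2130×2.05) = 31.329 K
T_out = 56.9 + 31.329 = 88.229 °C

T_out = 88.2 °C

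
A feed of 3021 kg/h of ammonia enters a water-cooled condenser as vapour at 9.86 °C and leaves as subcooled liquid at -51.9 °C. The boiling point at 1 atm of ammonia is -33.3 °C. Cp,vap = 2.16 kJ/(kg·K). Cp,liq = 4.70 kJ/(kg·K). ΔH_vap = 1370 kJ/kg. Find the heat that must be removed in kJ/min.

vapour 9.86→-33.3 °C: -93.226 kJ/kg
condensation at -33.3 °C: -1370 kJ/kg
liquid -33.3→-51.9 °C: -87.42 kJ/kg
Δh = -93.226 + -1370 + -87.42 = -1550.6 kJ/kg
Q = ṁ·Δh = 3021 kg/h × -1550.6 kJ/kg = -4.6845e+06 kJ/h
|Q| = 1301.3 kW = 78075 kJ/min

Q_c = 78100 kJ/min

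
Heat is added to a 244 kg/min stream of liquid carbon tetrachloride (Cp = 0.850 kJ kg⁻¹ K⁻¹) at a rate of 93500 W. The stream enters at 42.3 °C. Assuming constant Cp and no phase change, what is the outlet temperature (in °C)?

Q = 93500 W = 5610 kJ/min
ΔT = Q/(ṁ·Cp) = 5610/(244×0.850) = 27.049 K
T_out = 42.3 + 27.049 = 69.349 °C

T_out = 69.3 °C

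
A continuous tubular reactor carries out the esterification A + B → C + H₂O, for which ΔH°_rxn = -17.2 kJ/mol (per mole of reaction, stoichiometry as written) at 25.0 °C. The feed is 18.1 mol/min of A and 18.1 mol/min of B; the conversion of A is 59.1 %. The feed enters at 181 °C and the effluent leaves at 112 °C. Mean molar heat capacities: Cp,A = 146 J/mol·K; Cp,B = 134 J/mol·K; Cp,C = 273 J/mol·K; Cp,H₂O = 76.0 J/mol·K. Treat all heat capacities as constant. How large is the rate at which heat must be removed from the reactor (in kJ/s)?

Q_out = 7.82 kJ/s

Extent of reaction ξ = 0.591 × 18.1 = 10.697 mol/min
Reaction term: ξ·ΔH°_rxn = 10.697 × -17.2 = -183.99 kJ/min
Sensible, feed 181→25 °C: -790.61 kJ/min
Outlet flows (mol/min): A 7.4029, B 7.4029, C 10.697, H₂O 10.697
Sensible, products 25→112 °C: 505.13 kJ/min
Q = ΔH = -469.47 kJ/min = -7.8245 kW
Heat removed = 7.8245 kJ/s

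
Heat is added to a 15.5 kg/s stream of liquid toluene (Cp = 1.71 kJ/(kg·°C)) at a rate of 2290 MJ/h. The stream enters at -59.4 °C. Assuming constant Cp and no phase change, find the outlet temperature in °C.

T_out = -35.4 °C

Q = 2290 MJ/h = 636.11 kJ/s
ΔT = Q/(ṁ·Cp) = 636.11/(15.5×1.71) = 24 K
T_out = -59.4 + 24 = -35.4 °C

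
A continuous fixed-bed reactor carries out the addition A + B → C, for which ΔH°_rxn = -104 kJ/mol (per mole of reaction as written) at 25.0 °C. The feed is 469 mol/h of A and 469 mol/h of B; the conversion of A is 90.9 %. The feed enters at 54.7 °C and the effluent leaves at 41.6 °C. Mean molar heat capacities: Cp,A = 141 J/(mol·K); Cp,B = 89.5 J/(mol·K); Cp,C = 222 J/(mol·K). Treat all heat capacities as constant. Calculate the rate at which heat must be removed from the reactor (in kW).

Extent of reaction ξ = 0.909 × 469 = 426.32 mol/h
Reaction term: ξ·ΔH°_rxn = 426.32 × -104 = -44337 kJ/h
Sensible, feed 54.7→25 °C: -3210.7 kJ/h
Outlet flows (mol/h): A 42.679, B 42.679, C 426.32
Sensible, products 25→41.6 °C: 1734.4 kJ/h
Q = ΔH = -45814 kJ/h = -12.726 kW
Heat removed = 12.726 kW

Q_out = 12.7 kW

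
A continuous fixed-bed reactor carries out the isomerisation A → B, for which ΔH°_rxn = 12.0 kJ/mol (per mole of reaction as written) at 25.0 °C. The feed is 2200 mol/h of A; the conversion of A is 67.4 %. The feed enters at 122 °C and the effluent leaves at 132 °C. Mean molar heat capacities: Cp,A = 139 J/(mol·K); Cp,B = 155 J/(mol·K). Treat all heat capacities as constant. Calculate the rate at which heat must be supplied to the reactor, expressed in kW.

Q_in = 6.50 kW

Extent of reaction ξ = 0.674 × 2200 = 1482.8 mol/h
Reaction term: ξ·ΔH°_rxn = 1482.8 × 12.0 = 17794 kJ/h
Sensible, feed 122→25 °C: -29663 kJ/h
Outlet flows (mol/h): A 717.2, B 1482.8
Sensible, products 25→132 °C: 35259 kJ/h
Q = ΔH = 23390 kJ/h = 6.4973 kW
Heat supplied = 6.4973 kW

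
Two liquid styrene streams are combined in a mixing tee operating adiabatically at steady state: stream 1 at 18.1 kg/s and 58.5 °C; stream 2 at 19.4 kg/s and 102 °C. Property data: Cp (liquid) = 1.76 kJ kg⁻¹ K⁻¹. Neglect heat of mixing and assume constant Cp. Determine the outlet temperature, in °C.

Adiabatic, steady state ⇒ Σ ṁᵢCp,ᵢ(T_out − Tᵢ) = 0
T_out = Σ ṁᵢCp,ᵢTᵢ / Σ ṁᵢCp,ᵢ
      = 5346.3 / 66 = 81.004 °C

T_out = 81.0 °C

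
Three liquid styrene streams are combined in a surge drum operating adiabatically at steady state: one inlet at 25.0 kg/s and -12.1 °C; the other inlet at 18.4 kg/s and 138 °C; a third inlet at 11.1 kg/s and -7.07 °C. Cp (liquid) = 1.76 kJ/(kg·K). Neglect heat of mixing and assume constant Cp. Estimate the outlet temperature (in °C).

T_out = 39.6 °C

Energy balance with Q = 0: Σ ṁᵢCp,ᵢ(T_out − Tᵢ) = 0
T_out = Σ ṁᵢCp,ᵢTᵢ / Σ ṁᵢCp,ᵢ
      = 3798.5 / 95.92 = 39.6 °C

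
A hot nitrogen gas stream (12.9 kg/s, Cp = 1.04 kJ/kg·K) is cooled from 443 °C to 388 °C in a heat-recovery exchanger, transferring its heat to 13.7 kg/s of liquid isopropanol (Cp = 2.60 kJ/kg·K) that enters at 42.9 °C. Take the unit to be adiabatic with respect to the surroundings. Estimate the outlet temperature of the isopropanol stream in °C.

T_c,out = 63.6 °C

Heat released by hot stream: Q = 12.9 × 1.04 × (443 − 388) = 737.88 kJ/s
Energy balance on cold side (adiabatic exchanger): Q = ṁ_c·Cp_c·(T_c,out − T_c,in)
T_c,out = 42.9 + 737.88/(13.7 × 2.60) = 63.615 °C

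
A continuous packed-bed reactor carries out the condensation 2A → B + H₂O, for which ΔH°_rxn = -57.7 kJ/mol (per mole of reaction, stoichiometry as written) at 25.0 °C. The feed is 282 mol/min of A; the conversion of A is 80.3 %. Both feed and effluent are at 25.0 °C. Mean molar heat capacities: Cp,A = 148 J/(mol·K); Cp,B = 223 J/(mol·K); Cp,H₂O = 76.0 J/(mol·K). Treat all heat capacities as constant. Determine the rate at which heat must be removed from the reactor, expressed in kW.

Q_out = 109 kW

Extent of reaction ξ = 0.803 × 282 / 2 = 113.22 mol/min
Reaction term: ξ·ΔH°_rxn = 113.22 × -57.7 = -6533 kJ/min
Q = ΔH = -6533 kJ/min = -108.88 kW
Heat removed = 108.88 kW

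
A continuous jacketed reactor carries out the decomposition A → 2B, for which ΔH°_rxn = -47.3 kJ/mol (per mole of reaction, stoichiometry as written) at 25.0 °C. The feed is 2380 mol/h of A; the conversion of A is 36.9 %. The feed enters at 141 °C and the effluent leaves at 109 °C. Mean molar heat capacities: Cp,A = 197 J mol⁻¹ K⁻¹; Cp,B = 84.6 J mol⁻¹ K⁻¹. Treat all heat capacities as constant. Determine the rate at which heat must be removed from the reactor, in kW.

Extent of reaction ξ = 0.369 × 2380 = 878.22 mol/h
Reaction term: ξ·ΔH°_rxn = 878.22 × -47.3 = -41540 kJ/h
Sensible, feed 141→25 °C: -54388 kJ/h
Outlet flows (mol/h): A 1501.8, B 1756.4
Sensible, products 25→109 °C: 37333 kJ/h
Q = ΔH = -58594 kJ/h = -16.276 kW
Heat removed = 16.276 kW

Q_out = 16.3 kW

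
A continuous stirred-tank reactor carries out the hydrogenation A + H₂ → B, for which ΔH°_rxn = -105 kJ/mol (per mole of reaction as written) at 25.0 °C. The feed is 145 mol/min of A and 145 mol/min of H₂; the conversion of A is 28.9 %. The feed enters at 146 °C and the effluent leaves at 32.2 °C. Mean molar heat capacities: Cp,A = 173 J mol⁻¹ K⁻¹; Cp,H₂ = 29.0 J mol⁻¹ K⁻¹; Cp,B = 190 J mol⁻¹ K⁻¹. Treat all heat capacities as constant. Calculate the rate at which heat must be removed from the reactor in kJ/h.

Extent of reaction ξ = 0.289 × 145 = 41.905 mol/min
Reaction term: ξ·ΔH°_rxn = 41.905 × -105 = -4400 kJ/min
Sensible, feed 146→25 °C: -3544.1 kJ/min
Outlet flows (mol/min): A 103.09, H₂ 103.09, B 41.905
Sensible, products 25→32.2 °C: 207.27 kJ/min
Q = ΔH = -7736.8 kJ/min = -128.95 kW
Heat removed = 464210 kJ/h

Q_out = 464000 kJ/h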